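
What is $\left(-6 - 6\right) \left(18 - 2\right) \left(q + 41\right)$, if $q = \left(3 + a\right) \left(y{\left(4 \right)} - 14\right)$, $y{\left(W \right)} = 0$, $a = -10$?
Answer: $-26688$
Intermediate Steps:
$q = 98$ ($q = \left(3 - 10\right) \left(0 - 14\right) = - 7 \left(0 - 14\right) = \left(-7\right) \left(-14\right) = 98$)
$\left(-6 - 6\right) \left(18 - 2\right) \left(q + 41\right) = \left(-6 - 6\right) \left(18 - 2\right) \left(98 + 41\right) = \left(-12\right) 16 \cdot 139 = \left(-192\right) 139 = -26688$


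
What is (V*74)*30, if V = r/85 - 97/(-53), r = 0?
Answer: 215340/53 ≈ 4063.0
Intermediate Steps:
V = 97/53 (V = 0/85 - 97/(-53) = 0*(1/85) - 97*(-1/53) = 0 + 97/53 = 97/53 ≈ 1.8302)
(V*74)*30 = ((97/53)*74)*30 = (7178/53)*30 = 215340/53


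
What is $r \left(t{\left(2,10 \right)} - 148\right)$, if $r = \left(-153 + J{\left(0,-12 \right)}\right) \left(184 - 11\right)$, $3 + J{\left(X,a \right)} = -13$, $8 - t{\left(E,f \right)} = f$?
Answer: $4385550$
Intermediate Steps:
$t{\left(E,f \right)} = 8 - f$
$J{\left(X,a \right)} = -16$ ($J{\left(X,a \right)} = -3 - 13 = -16$)
$r = -29237$ ($r = \left(-153 - 16\right) \left(184 - 11\right) = \left(-169\right) 173 = -29237$)
$r \left(t{\left(2,10 \right)} - 148\right) = - 29237 \left(\left(8 - 10\right) - 148\right) = - 29237 \left(-2 - 148\right) = \left(-29237\right) \left(-150\right) = 4385550$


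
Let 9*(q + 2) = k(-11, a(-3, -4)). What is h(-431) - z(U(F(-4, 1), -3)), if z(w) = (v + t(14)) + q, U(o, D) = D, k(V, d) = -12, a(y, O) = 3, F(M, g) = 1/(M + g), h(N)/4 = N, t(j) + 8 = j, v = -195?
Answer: -4595/3 ≈ -1531.7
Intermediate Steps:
t(j) = -8 + j
h(N) = 4*N
q = -10/3 (q = -2 + (1/9)*(-12) = -2 - 4/3 = -10/3 ≈ -3.3333)
z(w) = -577/3 (z(w) = (-195 + (-8 + 14)) - 10/3 = (-195 + 6) - 10/3 = -189 - 10/3 = -577/3)
h(-431) - z(U(F(-4, 1), -3)) = 4*(-431) - 1*(-577/3) = -1724 + 577/3 = -4595/3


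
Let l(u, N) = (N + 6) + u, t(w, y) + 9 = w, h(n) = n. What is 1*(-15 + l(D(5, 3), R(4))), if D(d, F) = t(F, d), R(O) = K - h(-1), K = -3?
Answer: -17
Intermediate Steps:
t(w, y) = -9 + w
R(O) = -2 (R(O) = -3 - 1*(-1) = -3 + 1 = -2)
D(d, F) = -9 + F
l(u, N) = 6 + N + u (l(u, N) = (6 + N) + u = 6 + N + u)
1*(-15 + l(D(5, 3), R(4))) = 1*(-15 + (6 - 2 + (-9 + 3))) = 1*(-15 + (6 - 2 - 6)) = 1*(-15 - 2) = 1*(-17) = -17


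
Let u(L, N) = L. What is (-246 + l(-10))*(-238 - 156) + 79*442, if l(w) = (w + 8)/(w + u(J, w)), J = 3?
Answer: 922106/7 ≈ 1.3173e+5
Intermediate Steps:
l(w) = (8 + w)/(3 + w) (l(w) = (w + 8)/(w + 3) = (8 + w)/(3 + w))
(-246 + l(-10))*(-238 - 156) + 79*442 = (-246 + (8 - 10)/(3 - 10))*(-238 - 156) + 79*442 = (-246 - 2/(-7))*(-394) + 34918 = (-246 - ⅐*(-2))*(-394) + 34918 = (-246 + 2/7)*(-394) + 34918 = -1720/7*(-394) + 34918 = 677680/7 + 34918 = 922106/7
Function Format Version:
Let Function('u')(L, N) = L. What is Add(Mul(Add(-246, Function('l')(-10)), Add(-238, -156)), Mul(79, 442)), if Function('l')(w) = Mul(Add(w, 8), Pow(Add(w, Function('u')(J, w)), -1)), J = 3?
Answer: Rational(922106, 7) ≈ 1.3173e+5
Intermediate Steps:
Function('l')(w) = Mul(Pow(Add(3, w), -1), Add(8, w)) (Function('l')(w) = Mul(Add(w, 8), Pow(Add(w, 3), -1)) = Mul(Add(8, w), Pow(Add(3, w), -1)) = Mul(Pow(Add(3, w), -1), Add(8, w)))
Add(Mul(Add(-246, Function('l')(-10)), Add(-238, -156)), Mul(79, 442)) = Add(Mul(Add(-246, Mul(Pow(Add(3, -10), -1), Add(8, -10))), Add(-238, -156)), Mul(79, 442)) = Add(Mul(Add(-246, Mul(Pow(-7, -1), -2)), -394), 34918) = Add(Mul(Add(-246, Mul(Rational(-1, 7), -2)), -394), 34918) = Add(Mul(Add(-246, Rational(2, 7)), -394), 34918) = Add(Mul(Rational(-1720, 7), -394), 34918) = Add(Rational(677680, 7), 34918) = Rational(922106, 7)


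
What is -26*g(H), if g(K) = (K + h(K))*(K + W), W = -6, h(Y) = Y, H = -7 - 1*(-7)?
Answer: 0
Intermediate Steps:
H = 0 (H = -7 + 7 = 0)
g(K) = 2*K*(-6 + K) (g(K) = (K + K)*(K - 6) = (2*K)*(-6 + K) = 2*K*(-6 + K))
-26*g(H) = -52*0*(-6 + 0) = -52*0*(-6) = -26*0 = 0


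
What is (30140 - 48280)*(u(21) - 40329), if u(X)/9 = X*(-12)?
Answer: 772709580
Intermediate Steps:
u(X) = -108*X (u(X) = 9*(X*(-12)) = 9*(-12*X) = -108*X)
(30140 - 48280)*(u(21) - 40329) = (30140 - 48280)*(-108*21 - 40329) = -18140*(-2268 - 40329) = -18140*(-42597) = 772709580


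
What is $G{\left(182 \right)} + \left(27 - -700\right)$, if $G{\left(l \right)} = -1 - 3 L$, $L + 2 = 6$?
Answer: $714$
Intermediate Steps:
$L = 4$ ($L = -2 + 6 = 4$)
$G{\left(l \right)} = -13$ ($G{\left(l \right)} = -1 - 12 = -13$)
$G{\left(182 \right)} + \left(27 - -700\right) = -13 + \left(27 - -700\right) = -13 + \left(27 + 700\right) = -13 + 727 = 714$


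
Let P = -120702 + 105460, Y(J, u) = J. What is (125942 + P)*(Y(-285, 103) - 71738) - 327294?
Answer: -7973273394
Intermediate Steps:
P = -15242
(125942 + P)*(Y(-285, 103) - 71738) - 327294 = (125942 - 15242)*(-285 - 71738) - 327294 = 110700*(-72023) - 327294 = -7972946100 - 327294 = -7973273394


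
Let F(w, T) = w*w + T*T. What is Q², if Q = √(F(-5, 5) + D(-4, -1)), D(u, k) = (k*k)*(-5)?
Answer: 45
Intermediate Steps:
F(w, T) = T² + w² (F(w, T) = w² + T² = T² + w²)
D(u, k) = -5*k² (D(u, k) = k²*(-5) = -5*k²)
Q = 3*√5 (Q = √((5² + (-5)²) - 5*(-1)²) = √((25 + 25) - 5*1) = √(50 - 5) = √45 = 3*√5 ≈ 6.7082)
Q² = (3*√5)² = 45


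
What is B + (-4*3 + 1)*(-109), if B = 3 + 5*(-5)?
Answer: 1177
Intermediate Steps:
B = -22 (B = 3 - 25 = -22)
B + (-4*3 + 1)*(-109) = -22 + (-4*3 + 1)*(-109) = -22 + (-12 + 1)*(-109) = -22 - 11*(-109) = -22 + 1199 = 1177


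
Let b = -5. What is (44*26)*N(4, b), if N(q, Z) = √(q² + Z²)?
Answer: 1144*√41 ≈ 7325.2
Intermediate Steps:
N(q, Z) = √(Z² + q²)
(44*26)*N(4, b) = (44*26)*√((-5)² + 4²) = 1144*√(25 + 16) = 1144*√41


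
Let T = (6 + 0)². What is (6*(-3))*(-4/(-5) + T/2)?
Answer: -1692/5 ≈ -338.40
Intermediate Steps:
T = 36 (T = 6² = 36)
(6*(-3))*(-4/(-5) + T/2) = (6*(-3))*(-4/(-5) + 36/2) = -18*(-4*(-⅕) + 36*(½)) = -18*(⅘ + 18) = -18*94/5 = -1692/5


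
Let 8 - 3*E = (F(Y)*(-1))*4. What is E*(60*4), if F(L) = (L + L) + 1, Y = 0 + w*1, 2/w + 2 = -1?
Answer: 1600/3 ≈ 533.33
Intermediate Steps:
w = -⅔ (w = 2/(-2 - 1) = 2/(-3) = 2*(-⅓) = -⅔ ≈ -0.66667)
Y = -⅔ (Y = 0 - ⅔*1 = 0 - ⅔ = -⅔ ≈ -0.66667)
F(L) = 1 + 2*L (F(L) = 2*L + 1 = 1 + 2*L)
E = 20/9 (E = 8/3 - (1 + 2*(-⅔))*(-1)*4/3 = 8/3 - (1 - 4/3)*(-1)*4/3 = 8/3 - (-⅓*(-1))*4/3 = 8/3 - 4/9 = 20/9 ≈ 2.2222)
E*(60*4) = 20*(60*4)/9 = (20/9)*240 = 1600/3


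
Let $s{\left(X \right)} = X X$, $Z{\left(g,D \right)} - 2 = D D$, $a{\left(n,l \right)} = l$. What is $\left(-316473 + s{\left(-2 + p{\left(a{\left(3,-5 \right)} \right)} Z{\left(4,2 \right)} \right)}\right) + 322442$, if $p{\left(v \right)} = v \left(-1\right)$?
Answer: $6753$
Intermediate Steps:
$Z{\left(g,D \right)} = 2 + D^{2}$ ($Z{\left(g,D \right)} = 2 + D D = 2 + D^{2}$)
$p{\left(v \right)} = - v$
$s{\left(X \right)} = X^{2}$
$\left(-316473 + s{\left(-2 + p{\left(a{\left(3,-5 \right)} \right)} Z{\left(4,2 \right)} \right)}\right) + 322442 = \left(-316473 + \left(-2 + \left(-1\right) \left(-5\right) \left(2 + 2^{2}\right)\right)^{2}\right) + 322442 = \left(-316473 + \left(-2 + 5 \left(2 + 4\right)\right)^{2}\right) + 322442 = \left(-316473 + \left(-2 + 5 \cdot 6\right)^{2}\right) + 322442 = \left(-316473 + \left(-2 + 30\right)^{2}\right) + 322442 = \left(-316473 + 28^{2}\right) + 322442 = \left(-316473 + 784\right) + 322442 = -315689 + 322442 = 6753$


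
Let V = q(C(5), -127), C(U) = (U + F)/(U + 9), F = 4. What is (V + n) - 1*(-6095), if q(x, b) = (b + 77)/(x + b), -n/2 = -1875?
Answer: 17416505/1769 ≈ 9845.4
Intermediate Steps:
n = 3750 (n = -2*(-1875) = 3750)
C(U) = (4 + U)/(9 + U) (C(U) = (U + 4)/(U + 9) = (4 + U)/(9 + U))
q(x, b) = (77 + b)/(b + x)
V = 700/1769 (V = (77 - 127)/(-127 + (4 + 5)/(9 + 5)) = -50/(-127 + 9/14) = -50/(-1769/14) = -14/1769*(-50) = 700/1769 ≈ 0.39570)
(V + n) - 1*(-6095) = (700/1769 + 3750) - 1*(-6095) = 6634450/1769 + 6095 = 17416505/1769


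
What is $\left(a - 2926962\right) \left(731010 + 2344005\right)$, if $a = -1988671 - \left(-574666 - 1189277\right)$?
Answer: $-9691494025350$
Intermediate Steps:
$a = -224728$ ($a = -1988671 - -1763943 = -1988671 + 1763943 = -224728$)
$\left(a - 2926962\right) \left(731010 + 2344005\right) = \left(-224728 - 2926962\right) \left(731010 + 2344005\right) = \left(-3151690\right) 3075015 = -9691494025350$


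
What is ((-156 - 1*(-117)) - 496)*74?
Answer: -39590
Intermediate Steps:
((-156 - 1*(-117)) - 496)*74 = ((-156 + 117) - 496)*74 = (-39 - 496)*74 = -535*74 = -39590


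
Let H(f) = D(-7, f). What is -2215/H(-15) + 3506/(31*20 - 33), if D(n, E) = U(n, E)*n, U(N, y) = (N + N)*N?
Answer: 3705321/402682 ≈ 9.2016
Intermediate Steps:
U(N, y) = 2*N**2 (U(N, y) = (2*N)*N = 2*N**2)
D(n, E) = 2*n**3 (D(n, E) = (2*n**2)*n = 2*n**3)
H(f) = -686 (H(f) = 2*(-7)**3 = 2*(-343) = -686)
-2215/H(-15) + 3506/(31*20 - 33) = -2215/(-686) + 3506/(31*20 - 33) = -2215*(-1/686) + 3506/(620 - 33) = 2215/686 + 3506/587 = 3705321/402682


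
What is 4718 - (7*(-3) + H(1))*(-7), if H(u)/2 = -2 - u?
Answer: 4529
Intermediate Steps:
H(u) = -4 - 2*u (H(u) = 2*(-2 - u) = -4 - 2*u)
4718 - (7*(-3) + H(1))*(-7) = 4718 - (7*(-3) + (-4 - 2*1))*(-7) = 4718 - (-21 + (-4 - 2))*(-7) = 4718 - (-21 - 6)*(-7) = 4718 - (-27)*(-7) = 4718 - 1*189 = 4718 - 189 = 4529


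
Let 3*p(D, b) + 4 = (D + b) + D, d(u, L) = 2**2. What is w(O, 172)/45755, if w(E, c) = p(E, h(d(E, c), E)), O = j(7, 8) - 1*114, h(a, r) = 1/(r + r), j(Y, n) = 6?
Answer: -47521/29649240 ≈ -0.0016028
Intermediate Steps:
d(u, L) = 4
h(a, r) = 1/(2*r)
p(D, b) = -4/3 + b/3 + 2*D/3 (p(D, b) = -4/3 + ((D + b) + D)/3 = -4/3 + (b + 2*D)/3 = -4/3 + (b/3 + 2*D/3) = -4/3 + b/3 + 2*D/3)
O = -108 (O = 6 - 1*114 = 6 - 114 = -108)
w(E, c) = -4/3 + 1/(6*E) + 2*E/3 (w(E, c) = -4/3 + (1/(2*E))/3 + 2*E/3 = -4/3 + 1/(6*E) + 2*E/3)
w(O, 172)/45755 = ((1/6)*(1 + 4*(-108)*(-2 - 108))/(-108))/45755 = ((1/6)*(-1/108)*(1 + 4*(-108)*(-110)))*(1/45755) = ((1/6)*(-1/108)*(1 + 47520))*(1/45755) = ((1/6)*(-1/108)*47521)*(1/45755) = -47521/648*1/45755 = -47521/29649240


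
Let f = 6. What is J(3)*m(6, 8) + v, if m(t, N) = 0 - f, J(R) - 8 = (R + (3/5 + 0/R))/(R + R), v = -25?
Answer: -383/5 ≈ -76.600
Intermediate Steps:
J(R) = 8 + (⅗ + R)/(2*R) (J(R) = 8 + (R + (3/5 + 0/R))/(R + R) = 8 + (R + (3*(⅕) + 0))/((2*R)) = 8 + (R + (⅗ + 0))*(1/(2*R)) = 8 + (R + ⅗)*(1/(2*R)) = 8 + (⅗ + R)*(1/(2*R)) = 8 + (⅗ + R)/(2*R))
m(t, N) = -6 (m(t, N) = 0 - 1*6 = 0 - 6 = -6)
J(3)*m(6, 8) + v = ((⅒)*(3 + 85*3)/3)*(-6) - 25 = ((⅒)*(⅓)*(3 + 255))*(-6) - 25 = ((⅒)*(⅓)*258)*(-6) - 25 = (43/5)*(-6) - 25 = -258/5 - 25 = -383/5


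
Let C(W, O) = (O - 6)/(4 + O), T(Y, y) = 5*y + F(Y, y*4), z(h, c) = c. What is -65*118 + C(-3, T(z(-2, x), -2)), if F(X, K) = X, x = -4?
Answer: -7668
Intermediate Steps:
T(Y, y) = Y + 5*y (T(Y, y) = 5*y + Y = Y + 5*y)
C(W, O) = (-6 + O)/(4 + O)
-65*118 + C(-3, T(z(-2, x), -2)) = -65*118 + (-6 + (-4 + 5*(-2)))/(4 + (-4 + 5*(-2))) = -7670 + (-6 + (-4 - 10))/(4 + (-4 - 10)) = -7670 + (-6 - 14)/(4 - 14) = -7670 - 20/(-10) = -7670 - 1/10*(-20) = -7670 + 2 = -7668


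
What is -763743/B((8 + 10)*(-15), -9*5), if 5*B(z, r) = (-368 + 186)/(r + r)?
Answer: -171842175/91 ≈ -1.8884e+6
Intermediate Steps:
B(z, r) = -91/(5*r) (B(z, r) = ((-368 + 186)/(r + r))/5 = (-182*1/(2*r))/5 = (-91/r)/5 = -91/(5*r))
-763743/B((8 + 10)*(-15), -9*5) = -763743/((-91/(5*((-9*5))))) = -763743/((-91/5/(-45))) = -763743/((-91/5*(-1/45))) = -763743/91/225 = -763743*225/91 = -171842175/91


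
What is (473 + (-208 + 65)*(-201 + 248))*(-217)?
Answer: 1355816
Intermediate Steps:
(473 + (-208 + 65)*(-201 + 248))*(-217) = (473 - 143*47)*(-217) = (473 - 6721)*(-217) = -6248*(-217) = 1355816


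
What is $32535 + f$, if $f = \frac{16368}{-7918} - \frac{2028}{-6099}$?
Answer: $\frac{2447184751}{75221} \approx 32533.0$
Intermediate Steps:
$f = - \frac{130484}{75221}$ ($f = 16368 \left(- \frac{1}{7918}\right) - - \frac{676}{2033} = - \frac{8184}{3959} + \frac{676}{2033} = - \frac{130484}{75221} \approx -1.7347$)
$32535 + f = 32535 - \frac{130484}{75221} = \frac{2447184751}{75221}$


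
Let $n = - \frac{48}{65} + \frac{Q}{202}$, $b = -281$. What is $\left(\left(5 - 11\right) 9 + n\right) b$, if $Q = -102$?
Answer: $\frac{101911113}{6565} \approx 15523.0$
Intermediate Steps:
$n = - \frac{8163}{6565}$ ($n = - \frac{48}{65} - \frac{102}{202} = \left(-48\right) \frac{1}{65} - \frac{51}{101} = - \frac{48}{65} - \frac{51}{101} = - \frac{8163}{6565} \approx -1.2434$)
$\left(\left(5 - 11\right) 9 + n\right) b = \left(\left(5 - 11\right) 9 - \frac{8163}{6565}\right) \left(-281\right) = \left(\left(-6\right) 9 - \frac{8163}{6565}\right) \left(-281\right) = \left(-54 - \frac{8163}{6565}\right) \left(-281\right) = \left(- \frac{362673}{6565}\right) \left(-281\right) = \frac{101911113}{6565}$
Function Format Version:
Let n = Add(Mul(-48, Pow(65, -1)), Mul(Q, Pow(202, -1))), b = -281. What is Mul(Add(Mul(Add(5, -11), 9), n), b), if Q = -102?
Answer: Rational(101911113, 6565) ≈ 15523.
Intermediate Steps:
n = Rational(-8163, 6565) (n = Add(Mul(-48, Pow(65, -1)), Mul(-102, Pow(202, -1))) = Add(Mul(-48, Rational(1, 65)), Mul(-102, Rational(1, 202))) = Add(Rational(-48, 65), Rational(-51, 101)) = Rational(-8163, 6565) ≈ -1.2434)
Mul(Add(Mul(Add(5, -11), 9), n), b) = Mul(Add(Mul(Add(5, -11), 9), Rational(-8163, 6565)), -281) = Mul(Add(Mul(-6, 9), Rational(-8163, 6565)), -281) = Mul(Add(-54, Rational(-8163, 6565)), -281) = Mul(Rational(-362673, 6565), -281) = Rational(101911113, 6565)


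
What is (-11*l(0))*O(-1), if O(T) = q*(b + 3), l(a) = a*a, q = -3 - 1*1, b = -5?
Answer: 0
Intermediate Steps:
q = -4 (q = -3 - 1 = -4)
l(a) = a**2
O(T) = 8 (O(T) = -4*(-5 + 3) = -4*(-2) = 8)
(-11*l(0))*O(-1) = -11*0**2*8 = -11*0*8 = 0*8 = 0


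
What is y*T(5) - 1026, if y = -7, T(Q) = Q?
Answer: -1061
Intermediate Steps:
y*T(5) - 1026 = -7*5 - 1026 = -35 - 1026 = -1061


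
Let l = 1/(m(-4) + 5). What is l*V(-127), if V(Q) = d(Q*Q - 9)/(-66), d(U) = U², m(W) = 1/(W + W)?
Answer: -79955200/99 ≈ -8.0763e+5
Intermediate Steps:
m(W) = 1/(2*W)
l = 8/39 (l = 1/((½)/(-4) + 5) = 1/((½)*(-¼) + 5) = 1/(-⅛ + 5) = 1/(39/8) = 8/39 ≈ 0.20513)
V(Q) = -(-9 + Q²)²/66 (V(Q) = (Q*Q - 9)²/(-66) = (Q² - 9)²*(-1/66) = (-9 + Q²)²*(-1/66) = -(-9 + Q²)²/66)
l*V(-127) = 8*(-(-9 + (-127)²)²/66)/39 = 8*(-(-9 + 16129)²/66)/39 = 8*(-1/66*16120²)/39 = 8*(-1/66*259854400)/39 = (8/39)*(-129927200/33) = -79955200/99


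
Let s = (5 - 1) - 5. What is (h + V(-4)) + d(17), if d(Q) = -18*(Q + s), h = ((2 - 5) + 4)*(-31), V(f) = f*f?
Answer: -303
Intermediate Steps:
V(f) = f²
s = -1 (s = 4 - 5 = -1)
h = -31 (h = (-3 + 4)*(-31) = 1*(-31) = -31)
d(Q) = 18 - 18*Q (d(Q) = -18*(Q - 1) = -18*(-1 + Q) = 18 - 18*Q)
(h + V(-4)) + d(17) = (-31 + (-4)²) + (18 - 18*17) = (-31 + 16) + (18 - 306) = -15 - 288 = -303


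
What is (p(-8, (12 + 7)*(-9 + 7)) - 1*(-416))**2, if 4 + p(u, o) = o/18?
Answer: 13608721/81 ≈ 1.6801e+5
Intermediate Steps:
p(u, o) = -4 + o/18
(p(-8, (12 + 7)*(-9 + 7)) - 1*(-416))**2 = ((-4 + ((12 + 7)*(-9 + 7))/18) - 1*(-416))**2 = ((-4 + (19*(-2))/18) + 416)**2 = ((-4 + (1/18)*(-38)) + 416)**2 = ((-4 - 19/9) + 416)**2 = (-55/9 + 416)**2 = (3689/9)**2 = 13608721/81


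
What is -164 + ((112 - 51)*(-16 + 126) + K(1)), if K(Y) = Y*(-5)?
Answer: 6541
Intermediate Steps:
K(Y) = -5*Y
-164 + ((112 - 51)*(-16 + 126) + K(1)) = -164 + ((112 - 51)*(-16 + 126) - 5*1) = -164 + (61*110 - 5) = -164 + (6710 - 5) = -164 + 6705 = 6541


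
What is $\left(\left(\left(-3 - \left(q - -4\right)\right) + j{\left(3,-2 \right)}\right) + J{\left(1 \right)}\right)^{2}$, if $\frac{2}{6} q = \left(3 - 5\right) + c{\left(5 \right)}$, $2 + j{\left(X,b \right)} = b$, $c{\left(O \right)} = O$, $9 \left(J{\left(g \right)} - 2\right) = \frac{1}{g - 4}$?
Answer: $\frac{237169}{729} \approx 325.33$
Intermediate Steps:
$J{\left(g \right)} = 2 + \frac{1}{9 \left(-4 + g\right)}$ ($J{\left(g \right)} = 2 + \frac{1}{9 \left(g - 4\right)} = 2 + \frac{1}{9 \left(-4 + g\right)}$)
$j{\left(X,b \right)} = -2 + b$
$q = 9$ ($q = 3 \left(\left(3 - 5\right) + 5\right) = 3 \left(-2 + 5\right) = 3 \cdot 3 = 9$)
$\left(\left(\left(-3 - \left(q - -4\right)\right) + j{\left(3,-2 \right)}\right) + J{\left(1 \right)}\right)^{2} = \left(\left(\left(-3 - \left(9 - -4\right)\right) - 4\right) + \frac{-71 + 18 \cdot 1}{9 \left(-4 + 1\right)}\right)^{2} = \left(\left(\left(-3 - \left(9 + 4\right)\right) - 4\right) + \frac{-71 + 18}{9 \left(-3\right)}\right)^{2} = \left(\left(\left(-3 - 13\right) - 4\right) + \frac{1}{9} \left(- \frac{1}{3}\right) \left(-53\right)\right)^{2} = \left(\left(\left(-3 - 13\right) - 4\right) + \frac{53}{27}\right)^{2} = \left(\left(-16 - 4\right) + \frac{53}{27}\right)^{2} = \left(-20 + \frac{53}{27}\right)^{2} = \left(- \frac{487}{27}\right)^{2} = \frac{237169}{729}$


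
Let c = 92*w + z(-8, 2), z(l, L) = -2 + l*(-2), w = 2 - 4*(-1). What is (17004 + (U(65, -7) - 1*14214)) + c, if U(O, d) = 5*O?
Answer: 3681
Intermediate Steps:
w = 6 (w = 2 + 4 = 6)
z(l, L) = -2 - 2*l
c = 566 (c = 92*6 + (-2 - 2*(-8)) = 552 + (-2 + 16) = 552 + 14 = 566)
(17004 + (U(65, -7) - 1*14214)) + c = (17004 + (5*65 - 1*14214)) + 566 = (17004 + (325 - 14214)) + 566 = (17004 - 13889) + 566 = 3115 + 566 = 3681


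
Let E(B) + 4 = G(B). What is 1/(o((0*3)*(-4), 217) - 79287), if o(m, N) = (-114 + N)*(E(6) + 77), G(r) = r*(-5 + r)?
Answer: -1/71150 ≈ -1.4055e-5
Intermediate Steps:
E(B) = -4 + B*(-5 + B)
o(m, N) = -9006 + 79*N (o(m, N) = (-114 + N)*((-4 + 6*(-5 + 6)) + 77) = (-114 + N)*((-4 + 6*1) + 77) = (-114 + N)*((-4 + 6) + 77) = (-114 + N)*(2 + 77) = (-114 + N)*79 = -9006 + 79*N)
1/(o((0*3)*(-4), 217) - 79287) = 1/((-9006 + 79*217) - 79287) = 1/((-9006 + 17143) - 79287) = 1/(8137 - 79287) = 1/(-71150) = -1/71150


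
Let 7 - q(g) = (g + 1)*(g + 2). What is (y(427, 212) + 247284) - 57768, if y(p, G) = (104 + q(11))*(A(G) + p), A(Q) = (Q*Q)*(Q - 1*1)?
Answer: -426572979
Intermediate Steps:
A(Q) = Q²*(-1 + Q) (A(Q) = Q²*(Q - 1) = Q²*(-1 + Q))
q(g) = 7 - (1 + g)*(2 + g) (q(g) = 7 - (g + 1)*(g + 2) = 7 - (1 + g)*(2 + g))
y(p, G) = -45*p - 45*G²*(-1 + G) (y(p, G) = (104 + (5 - 1*11² - 3*11))*(G²*(-1 + G) + p) = (104 + (5 - 1*121 - 33))*(p + G²*(-1 + G)) = (104 + (5 - 121 - 33))*(p + G²*(-1 + G)) = (104 - 149)*(p + G²*(-1 + G)) = -45*(p + G²*(-1 + G)) = -45*p - 45*G²*(-1 + G))
(y(427, 212) + 247284) - 57768 = ((-45*427 + 45*212²*(1 - 1*212)) + 247284) - 57768 = ((-19215 + 45*44944*(1 - 212)) + 247284) - 57768 = ((-19215 + 45*44944*(-211)) + 247284) - 57768 = ((-19215 - 426743280) + 247284) - 57768 = (-426762495 + 247284) - 57768 = -426515211 - 57768 = -426572979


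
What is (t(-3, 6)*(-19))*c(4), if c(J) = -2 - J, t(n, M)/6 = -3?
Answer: -2052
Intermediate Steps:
t(n, M) = -18 (t(n, M) = 6*(-3) = -18)
(t(-3, 6)*(-19))*c(4) = (-18*(-19))*(-2 - 1*4) = 342*(-2 - 4) = 342*(-6) = -2052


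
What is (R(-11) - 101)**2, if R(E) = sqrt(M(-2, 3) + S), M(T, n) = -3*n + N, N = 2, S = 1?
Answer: (101 - I*sqrt(6))**2 ≈ 10195.0 - 494.8*I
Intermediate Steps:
M(T, n) = 2 - 3*n (M(T, n) = -3*n + 2 = 2 - 3*n)
R(E) = I*sqrt(6) (R(E) = sqrt((2 - 3*3) + 1) = sqrt((2 - 9) + 1) = sqrt(-7 + 1) = sqrt(-6) = I*sqrt(6))
(R(-11) - 101)**2 = (I*sqrt(6) - 101)**2 = (-101 + I*sqrt(6))**2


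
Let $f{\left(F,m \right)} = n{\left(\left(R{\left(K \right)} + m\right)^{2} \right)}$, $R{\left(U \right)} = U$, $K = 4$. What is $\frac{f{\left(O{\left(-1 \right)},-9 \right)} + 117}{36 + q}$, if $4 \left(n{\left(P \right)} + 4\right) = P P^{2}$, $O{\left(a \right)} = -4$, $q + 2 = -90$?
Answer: $- \frac{16077}{224} \approx -71.772$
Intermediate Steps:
$q = -92$ ($q = -2 - 90 = -92$)
$n{\left(P \right)} = -4 + \frac{P^{3}}{4}$ ($n{\left(P \right)} = -4 + \frac{P P^{2}}{4} = -4 + \frac{P^{3}}{4}$)
$f{\left(F,m \right)} = -4 + \frac{\left(4 + m\right)^{6}}{4}$ ($f{\left(F,m \right)} = -4 + \frac{\left(\left(4 + m\right)^{2}\right)^{3}}{4} = -4 + \frac{\left(4 + m\right)^{6}}{4}$)
$\frac{f{\left(O{\left(-1 \right)},-9 \right)} + 117}{36 + q} = \frac{\left(-4 + \frac{\left(4 - 9\right)^{6}}{4}\right) + 117}{36 - 92} = \frac{\left(-4 + \frac{\left(-5\right)^{6}}{4}\right) + 117}{-56} = \left(\left(-4 + \frac{1}{4} \cdot 15625\right) + 117\right) \left(- \frac{1}{56}\right) = \left(\left(-4 + \frac{15625}{4}\right) + 117\right) \left(- \frac{1}{56}\right) = \left(\frac{15609}{4} + 117\right) \left(- \frac{1}{56}\right) = \frac{16077}{4} \left(- \frac{1}{56}\right) = - \frac{16077}{224}$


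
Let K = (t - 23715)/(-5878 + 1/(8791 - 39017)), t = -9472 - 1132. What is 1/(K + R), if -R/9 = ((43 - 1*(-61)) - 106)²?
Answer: -177668429/5358737350 ≈ -0.033155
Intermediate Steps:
t = -10604
R = -36 (R = -9*((43 - 1*(-61)) - 106)² = -9*((43 + 61) - 106)² = -9*(104 - 106)² = -9*(-2)² = -9*4 = -36)
K = 1037326094/177668429 (K = (-10604 - 23715)/(-5878 + 1/(8791 - 39017)) = -34319/(-5878 + 1/(-30226)) = -34319/(-5878 - 1/30226) = -34319/(-177668429/30226) = -34319*(-30226/177668429) = 1037326094/177668429 ≈ 5.8385)
1/(K + R) = 1/(1037326094/177668429 - 36) = 1/(-5358737350/177668429) = -177668429/5358737350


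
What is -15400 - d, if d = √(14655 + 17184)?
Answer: -15400 - √31839 ≈ -15578.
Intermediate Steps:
d = √31839 ≈ 178.43
-15400 - d = -15400 - √31839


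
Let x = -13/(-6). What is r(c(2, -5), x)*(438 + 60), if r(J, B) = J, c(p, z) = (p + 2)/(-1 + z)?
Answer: -332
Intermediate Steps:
c(p, z) = (2 + p)/(-1 + z)
x = 13/6 (x = -13*(-⅙) = 13/6 ≈ 2.1667)
r(c(2, -5), x)*(438 + 60) = ((2 + 2)/(-1 - 5))*(438 + 60) = (4/(-6))*498 = -⅙*4*498 = -⅔*498 = -332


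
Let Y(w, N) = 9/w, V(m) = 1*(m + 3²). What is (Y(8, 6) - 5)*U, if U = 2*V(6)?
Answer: -465/4 ≈ -116.25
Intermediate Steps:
V(m) = 9 + m (V(m) = 1*(m + 9) = 1*(9 + m) = 9 + m)
U = 30 (U = 2*(9 + 6) = 2*15 = 30)
(Y(8, 6) - 5)*U = (9/8 - 5)*30 = -31/8*30 = -465/4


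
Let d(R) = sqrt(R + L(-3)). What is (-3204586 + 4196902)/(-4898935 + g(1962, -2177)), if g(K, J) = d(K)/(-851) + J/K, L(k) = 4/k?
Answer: -13552171712682875300067624/66905323875175517446507873 + 1083568335443568*sqrt(17646)/66905323875175517446507873 ≈ -0.20256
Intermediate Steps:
d(R) = sqrt(-4/3 + R) (d(R) = sqrt(R + 4/(-3)) = sqrt(R + 4*(-1/3)) = sqrt(R - 4/3) = sqrt(-4/3 + R))
g(K, J) = -sqrt(-12 + 9*K)/2553 + J/K (g(K, J) = (sqrt(-12 + 9*K)/3)/(-851) + J/K = (sqrt(-12 + 9*K)/3)*(-1/851) + J/K = -sqrt(-12 + 9*K)/2553 + J/K)
(-3204586 + 4196902)/(-4898935 + g(1962, -2177)) = (-3204586 + 4196902)/(-4898935 + (-sqrt(-12 + 9*1962)/2553 - 2177/1962)) = 992316/(-4898935 + (-sqrt(-12 + 17658)/2553 - 2177*1/1962)) = 992316/(-4898935 + (-sqrt(17646)/2553 - 2177/1962)) = 992316/(-4898935 + (-2177/1962 - sqrt(17646)/2553)) = 992316/(-9611712647/1962 - sqrt(17646)/2553)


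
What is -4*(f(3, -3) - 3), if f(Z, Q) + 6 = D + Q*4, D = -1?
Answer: 88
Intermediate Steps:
f(Z, Q) = -7 + 4*Q (f(Z, Q) = -6 + (-1 + Q*4) = -6 + (-1 + 4*Q) = -7 + 4*Q)
-4*(f(3, -3) - 3) = -4*((-7 + 4*(-3)) - 3) = -4*((-7 - 12) - 3) = -4*(-19 - 3) = -4*(-22) = 88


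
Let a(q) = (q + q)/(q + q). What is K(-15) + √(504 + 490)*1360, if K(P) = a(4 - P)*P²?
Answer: 225 + 1360*√994 ≈ 43103.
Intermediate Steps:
a(q) = 1 (a(q) = (2*q)/((2*q)) = (2*q)*(1/(2*q)) = 1)
K(P) = P² (K(P) = 1*P² = P²)
K(-15) + √(504 + 490)*1360 = (-15)² + √(504 + 490)*1360 = 225 + √994*1360 = 225 + 1360*√994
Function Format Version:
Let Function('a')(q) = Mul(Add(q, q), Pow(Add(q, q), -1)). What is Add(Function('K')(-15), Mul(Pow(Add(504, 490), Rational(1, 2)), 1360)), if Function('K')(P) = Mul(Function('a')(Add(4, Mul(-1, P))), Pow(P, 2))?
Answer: Add(225, Mul(1360, Pow(994, Rational(1, 2)))) ≈ 43103.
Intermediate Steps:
Function('a')(q) = 1 (Function('a')(q) = Mul(Mul(2, q), Pow(Mul(2, q), -1)) = Mul(Mul(2, q), Mul(Rational(1, 2), Pow(q, -1))) = 1)
Function('K')(P) = Pow(P, 2) (Function('K')(P) = Mul(1, Pow(P, 2)) = Pow(P, 2))
Add(Function('K')(-15), Mul(Pow(Add(504, 490), Rational(1, 2)), 1360)) = Add(Pow(-15, 2), Mul(Pow(Add(504, 490), Rational(1, 2)), 1360)) = Add(225, Mul(Pow(994, Rational(1, 2)), 1360)) = Add(225, Mul(1360, Pow(994, Rational(1, 2))))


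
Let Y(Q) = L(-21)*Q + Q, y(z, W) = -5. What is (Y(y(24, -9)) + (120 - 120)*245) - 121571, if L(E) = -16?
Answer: -121496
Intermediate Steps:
Y(Q) = -15*Q (Y(Q) = -16*Q + Q = -15*Q)
(Y(y(24, -9)) + (120 - 120)*245) - 121571 = (-15*(-5) + (120 - 120)*245) - 121571 = (75 + 0*245) - 121571 = (75 + 0) - 121571 = 75 - 121571 = -121496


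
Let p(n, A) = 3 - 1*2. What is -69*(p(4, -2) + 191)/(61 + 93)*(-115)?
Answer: 761760/77 ≈ 9893.0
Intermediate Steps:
p(n, A) = 1 (p(n, A) = 3 - 2 = 1)
-69*(p(4, -2) + 191)/(61 + 93)*(-115) = -69*(1 + 191)/(61 + 93)*(-115) = -13248/154*(-115) = -69*96/77*(-115) = -6624/77*(-115) = 761760/77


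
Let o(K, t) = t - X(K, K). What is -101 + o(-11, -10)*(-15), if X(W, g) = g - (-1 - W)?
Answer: -266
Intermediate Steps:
X(W, g) = 1 + W + g (X(W, g) = g + (1 + W) = 1 + W + g)
o(K, t) = -1 + t - 2*K (o(K, t) = t - (1 + K + K) = t - (1 + 2*K) = t + (-1 - 2*K) = -1 + t - 2*K)
-101 + o(-11, -10)*(-15) = -101 + (-1 - 10 - 2*(-11))*(-15) = -101 + (-1 - 10 + 22)*(-15) = -101 + 11*(-15) = -101 - 165 = -266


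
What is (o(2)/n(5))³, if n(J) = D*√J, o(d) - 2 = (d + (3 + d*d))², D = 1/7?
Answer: 196122941*√5/25 ≈ 1.7542e+7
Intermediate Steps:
D = ⅐ ≈ 0.14286
o(d) = 2 + (3 + d + d²)² (o(d) = 2 + (d + (3 + d*d))² = 2 + (d + (3 + d²))² = 2 + (3 + d + d²)²)
n(J) = √J/7
(o(2)/n(5))³ = ((2 + (3 + 2 + 2²)²)/((√5/7)))³ = ((2 + (3 + 2 + 4)²)*(7*√5/5))³ = ((2 + 9²)*(7*√5/5))³ = ((2 + 81)*(7*√5/5))³ = (83*(7*√5/5))³ = (581*√5/5)³ = 196122941*√5/25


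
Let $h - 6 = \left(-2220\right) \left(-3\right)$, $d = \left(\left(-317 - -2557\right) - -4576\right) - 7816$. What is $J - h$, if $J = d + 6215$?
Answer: $-1451$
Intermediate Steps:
$d = -1000$ ($d = \left(\left(-317 + 2557\right) + 4576\right) - 7816 = \left(2240 + 4576\right) - 7816 = 6816 - 7816 = -1000$)
$h = 6666$ ($h = 6 - -6660 = 6 + 6660 = 6666$)
$J = 5215$ ($J = -1000 + 6215 = 5215$)
$J - h = 5215 - 6666 = -1451$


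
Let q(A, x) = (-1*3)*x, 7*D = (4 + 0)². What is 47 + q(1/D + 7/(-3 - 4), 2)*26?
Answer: -109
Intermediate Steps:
D = 16/7 (D = (4 + 0)²/7 = (⅐)*4² = (⅐)*16 = 16/7 ≈ 2.2857)
q(A, x) = -3*x
47 + q(1/D + 7/(-3 - 4), 2)*26 = 47 - 3*2*26 = 47 - 6*26 = 47 - 156 = -109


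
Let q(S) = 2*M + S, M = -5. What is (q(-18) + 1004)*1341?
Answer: 1308816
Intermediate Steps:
q(S) = -10 + S (q(S) = 2*(-5) + S = -10 + S)
(q(-18) + 1004)*1341 = ((-10 - 18) + 1004)*1341 = (-28 + 1004)*1341 = 976*1341 = 1308816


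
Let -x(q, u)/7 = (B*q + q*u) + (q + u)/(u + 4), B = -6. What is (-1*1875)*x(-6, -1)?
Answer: 520625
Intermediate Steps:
x(q, u) = 42*q - 7*q*u - 7*(q + u)/(4 + u) (x(q, u) = -7*((-6*q + q*u) + (q + u)/(u + 4)) = -7*((-6*q + q*u) + (q + u)/(4 + u)) = -7*(-6*q + q*u + (q + u)/(4 + u)) = 42*q - 7*q*u - 7*(q + u)/(4 + u))
(-1*1875)*x(-6, -1) = (-1*1875)*(7*(-1*(-1) + 23*(-6) - 1*(-6)*(-1)² + 2*(-6)*(-1))/(4 - 1)) = -13125*(1 - 138 - 1*(-6)*1 + 12)/3 = -13125*(1 - 138 + 6 + 12)/3 = -13125*(-119)/3 = -1875*(-833/3) = 520625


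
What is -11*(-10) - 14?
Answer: 96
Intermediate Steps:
-11*(-10) - 14 = 110 - 14 = 96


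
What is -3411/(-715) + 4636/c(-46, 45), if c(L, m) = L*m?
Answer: 374603/148005 ≈ 2.5310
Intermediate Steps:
-3411/(-715) + 4636/c(-46, 45) = -3411/(-715) + 4636/((-46*45)) = -3411*(-1/715) + 4636/(-2070) = 3411/715 + 4636*(-1/2070) = 3411/715 - 2318/1035 = 374603/148005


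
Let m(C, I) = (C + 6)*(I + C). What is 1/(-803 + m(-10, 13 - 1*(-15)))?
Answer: -1/875 ≈ -0.0011429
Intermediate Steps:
m(C, I) = (6 + C)*(C + I)
1/(-803 + m(-10, 13 - 1*(-15))) = 1/(-803 + ((-10)² + 6*(-10) + 6*(13 - 1*(-15)) - 10*(13 - 1*(-15)))) = 1/(-803 + (100 - 60 + 6*(13 + 15) - 10*(13 + 15))) = 1/(-803 + (100 - 60 + 6*28 - 10*28)) = 1/(-803 + (100 - 60 + 168 - 280)) = 1/(-803 - 72) = 1/(-875) = -1/875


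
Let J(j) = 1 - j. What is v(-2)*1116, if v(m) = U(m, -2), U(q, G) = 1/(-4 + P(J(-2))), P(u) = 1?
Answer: -372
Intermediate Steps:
U(q, G) = -⅓ (U(q, G) = 1/(-4 + 1) = 1/(-3) = -⅓)
v(m) = -⅓
v(-2)*1116 = -⅓*1116 = -372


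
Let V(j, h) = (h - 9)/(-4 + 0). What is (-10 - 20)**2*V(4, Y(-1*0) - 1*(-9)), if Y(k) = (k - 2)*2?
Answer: 900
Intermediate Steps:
Y(k) = -4 + 2*k (Y(k) = (-2 + k)*2 = -4 + 2*k)
V(j, h) = 9/4 - h/4 (V(j, h) = (-9 + h)/(-4) = (-9 + h)*(-1/4) = 9/4 - h/4)
(-10 - 20)**2*V(4, Y(-1*0) - 1*(-9)) = (-10 - 20)**2*(9/4 - ((-4 + 2*(-1*0)) - 1*(-9))/4) = (-30)**2*(9/4 - ((-4 + 2*0) + 9)/4) = 900*(9/4 - ((-4 + 0) + 9)/4) = 900*(9/4 - (-4 + 9)/4) = 900*(9/4 - 1/4*5) = 900*(9/4 - 5/4) = 900*1 = 900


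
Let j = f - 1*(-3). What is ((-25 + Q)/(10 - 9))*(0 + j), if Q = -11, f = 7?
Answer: -360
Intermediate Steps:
j = 10 (j = 7 - 1*(-3) = 7 + 3 = 10)
((-25 + Q)/(10 - 9))*(0 + j) = ((-25 - 11)/(10 - 9))*(0 + 10) = -36/1*10 = -36*1*10 = -36*10 = -360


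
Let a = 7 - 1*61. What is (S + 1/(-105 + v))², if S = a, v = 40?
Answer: 12327121/4225 ≈ 2917.7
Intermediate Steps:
a = -54 (a = 7 - 61 = -54)
S = -54
(S + 1/(-105 + v))² = (-54 + 1/(-105 + 40))² = (-54 + 1/(-65))² = (-54 - 1/65)² = (-3511/65)² = 12327121/4225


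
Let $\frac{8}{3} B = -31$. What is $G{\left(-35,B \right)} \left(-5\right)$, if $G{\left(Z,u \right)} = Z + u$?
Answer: $\frac{1865}{8} \approx 233.13$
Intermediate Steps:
$B = - \frac{93}{8}$ ($B = \frac{3}{8} \left(-31\right) = - \frac{93}{8} \approx -11.625$)
$G{\left(-35,B \right)} \left(-5\right) = \left(-35 - \frac{93}{8}\right) \left(-5\right) = \left(- \frac{373}{8}\right) \left(-5\right) = \frac{1865}{8}$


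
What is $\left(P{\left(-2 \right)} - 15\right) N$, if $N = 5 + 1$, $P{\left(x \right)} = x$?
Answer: $-102$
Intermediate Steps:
$N = 6$
$\left(P{\left(-2 \right)} - 15\right) N = \left(-2 - 15\right) 6 = \left(-17\right) 6 = -102$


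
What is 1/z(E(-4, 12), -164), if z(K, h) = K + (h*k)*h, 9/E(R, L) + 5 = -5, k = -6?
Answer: -10/1613769 ≈ -6.1967e-6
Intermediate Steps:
E(R, L) = -9/10 (E(R, L) = 9/(-5 - 5) = 9/(-10) = 9*(-⅒) = -9/10)
z(K, h) = K - 6*h² (z(K, h) = K + (h*(-6))*h = K + (-6*h)*h = K - 6*h²)
1/z(E(-4, 12), -164) = 1/(-9/10 - 6*(-164)²) = 1/(-9/10 - 6*26896) = 1/(-9/10 - 161376) = 1/(-1613769/10) = -10/1613769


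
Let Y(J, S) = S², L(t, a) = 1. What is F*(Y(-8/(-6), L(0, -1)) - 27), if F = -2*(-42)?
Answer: -2184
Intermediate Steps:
F = 84
F*(Y(-8/(-6), L(0, -1)) - 27) = 84*(1² - 27) = 84*(1 - 27) = 84*(-26) = -2184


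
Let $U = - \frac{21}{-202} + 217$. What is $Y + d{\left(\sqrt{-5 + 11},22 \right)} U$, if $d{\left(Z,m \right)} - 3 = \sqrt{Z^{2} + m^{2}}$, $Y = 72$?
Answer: $\frac{146109}{202} + \frac{306985 \sqrt{10}}{202} \approx 5529.1$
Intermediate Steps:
$U = \frac{43855}{202}$ ($U = \left(-21\right) \left(- \frac{1}{202}\right) + 217 = \frac{21}{202} + 217 = \frac{43855}{202} \approx 217.1$)
$d{\left(Z,m \right)} = 3 + \sqrt{Z^{2} + m^{2}}$
$Y + d{\left(\sqrt{-5 + 11},22 \right)} U = 72 + \left(3 + \sqrt{\left(\sqrt{-5 + 11}\right)^{2} + 22^{2}}\right) \frac{43855}{202} = 72 + \left(3 + \sqrt{\left(\sqrt{6}\right)^{2} + 484}\right) \frac{43855}{202} = 72 + \left(3 + \sqrt{6 + 484}\right) \frac{43855}{202} = 72 + \left(3 + \sqrt{490}\right) \frac{43855}{202} = 72 + \left(3 + 7 \sqrt{10}\right) \frac{43855}{202} = 72 + \left(\frac{131565}{202} + \frac{306985 \sqrt{10}}{202}\right) = \frac{146109}{202} + \frac{306985 \sqrt{10}}{202}$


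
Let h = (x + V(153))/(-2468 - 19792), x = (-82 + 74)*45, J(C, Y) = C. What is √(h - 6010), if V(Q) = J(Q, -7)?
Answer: I*√82722113005/3710 ≈ 77.524*I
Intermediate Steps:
x = -360 (x = -8*45 = -360)
V(Q) = Q
h = 69/7420 (h = (-360 + 153)/(-2468 - 19792) = -207/(-22260) = -207*(-1/22260) = 69/7420 ≈ 0.0092992)
√(h - 6010) = √(69/7420 - 6010) = √(-44594131/7420) = I*√82722113005/3710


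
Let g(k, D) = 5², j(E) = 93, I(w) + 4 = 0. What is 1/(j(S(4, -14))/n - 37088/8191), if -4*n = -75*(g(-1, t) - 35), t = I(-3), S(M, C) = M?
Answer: -1023875/5143842 ≈ -0.19905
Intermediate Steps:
I(w) = -4 (I(w) = -4 + 0 = -4)
t = -4
g(k, D) = 25
n = -375/2 (n = -(-75)*(25 - 35)/4 = -(-75)*(-10)/4 = -¼*750 = -375/2 ≈ -187.50)
1/(j(S(4, -14))/n - 37088/8191) = 1/(93/(-375/2) - 37088/8191) = 1/(93*(-2/375) - 37088*1/8191) = 1/(-62/125 - 37088/8191) = 1/(-5143842/1023875) = -1023875/5143842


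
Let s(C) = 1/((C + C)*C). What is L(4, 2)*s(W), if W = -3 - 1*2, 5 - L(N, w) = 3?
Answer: 1/25 ≈ 0.040000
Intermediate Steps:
L(N, w) = 2 (L(N, w) = 5 - 1*3 = 5 - 3 = 2)
W = -5 (W = -3 - 2 = -5)
s(C) = 1/(2*C**2) (s(C) = 1/(((2*C))*C) = (1/(2*C))/C = 1/(2*C**2))
L(4, 2)*s(W) = 2*((1/2)/(-5)**2) = 2*((1/2)*(1/25)) = 2*(1/50) = 1/25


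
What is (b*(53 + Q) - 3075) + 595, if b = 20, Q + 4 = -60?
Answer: -2700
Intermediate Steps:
Q = -64 (Q = -4 - 60 = -64)
(b*(53 + Q) - 3075) + 595 = (20*(53 - 64) - 3075) + 595 = (20*(-11) - 3075) + 595 = (-220 - 3075) + 595 = -3295 + 595 = -2700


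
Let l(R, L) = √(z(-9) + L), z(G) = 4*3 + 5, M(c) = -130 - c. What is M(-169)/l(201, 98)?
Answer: 39*√115/115 ≈ 3.6368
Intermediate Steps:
z(G) = 17 (z(G) = 12 + 5 = 17)
l(R, L) = √(17 + L)
M(-169)/l(201, 98) = (-130 - 1*(-169))/(√(17 + 98)) = (-130 + 169)/(√115) = 39*(√115/115) = 39*√115/115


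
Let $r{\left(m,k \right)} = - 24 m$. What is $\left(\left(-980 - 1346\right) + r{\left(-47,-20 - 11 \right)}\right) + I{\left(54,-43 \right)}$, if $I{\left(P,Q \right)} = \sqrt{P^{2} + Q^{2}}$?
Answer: $-1198 + \sqrt{4765} \approx -1129.0$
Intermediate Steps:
$\left(\left(-980 - 1346\right) + r{\left(-47,-20 - 11 \right)}\right) + I{\left(54,-43 \right)} = \left(\left(-980 - 1346\right) - -1128\right) + \sqrt{54^{2} + \left(-43\right)^{2}} = \left(-2326 + 1128\right) + \sqrt{2916 + 1849} = -1198 + \sqrt{4765}$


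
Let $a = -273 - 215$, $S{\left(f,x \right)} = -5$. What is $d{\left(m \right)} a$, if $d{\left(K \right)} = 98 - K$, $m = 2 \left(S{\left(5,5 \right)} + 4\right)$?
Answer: $-48800$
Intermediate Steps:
$a = -488$ ($a = -273 - 215 = -488$)
$m = -2$ ($m = 2 \left(-5 + 4\right) = 2 \left(-1\right) = -2$)
$d{\left(m \right)} a = \left(98 - -2\right) \left(-488\right) = \left(98 + 2\right) \left(-488\right) = 100 \left(-488\right) = -48800$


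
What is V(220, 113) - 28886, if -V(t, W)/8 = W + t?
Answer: -31550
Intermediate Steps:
V(t, W) = -8*W - 8*t (V(t, W) = -8*(W + t) = -8*W - 8*t)
V(220, 113) - 28886 = (-8*113 - 8*220) - 28886 = (-904 - 1760) - 28886 = -2664 - 28886 = -31550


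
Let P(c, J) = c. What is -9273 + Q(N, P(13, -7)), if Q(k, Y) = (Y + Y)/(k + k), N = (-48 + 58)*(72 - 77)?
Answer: -463663/50 ≈ -9273.3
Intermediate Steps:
N = -50 (N = 10*(-5) = -50)
Q(k, Y) = Y/k (Q(k, Y) = (2*Y)/((2*k)) = (2*Y)*(1/(2*k)) = Y/k)
-9273 + Q(N, P(13, -7)) = -9273 + 13/(-50) = -9273 + 13*(-1/50) = -9273 - 13/50 = -463663/50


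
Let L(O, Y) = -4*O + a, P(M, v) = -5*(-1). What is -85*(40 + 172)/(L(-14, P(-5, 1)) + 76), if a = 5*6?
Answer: -9010/81 ≈ -111.23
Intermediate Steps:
a = 30
P(M, v) = 5
L(O, Y) = 30 - 4*O (L(O, Y) = -4*O + 30 = 30 - 4*O)
-85*(40 + 172)/(L(-14, P(-5, 1)) + 76) = -85*(40 + 172)/((30 - 4*(-14)) + 76) = -18020/((30 + 56) + 76) = -18020/(86 + 76) = -18020/162 = -85*106/81 = -9010/81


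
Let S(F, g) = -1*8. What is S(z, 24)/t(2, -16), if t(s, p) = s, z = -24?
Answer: -4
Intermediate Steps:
S(F, g) = -8
S(z, 24)/t(2, -16) = -8/2 = -8*1/2 = -4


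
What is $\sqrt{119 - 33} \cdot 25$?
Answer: $25 \sqrt{86} \approx 231.84$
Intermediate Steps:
$\sqrt{119 - 33} \cdot 25 = \sqrt{86} \cdot 25 = 25 \sqrt{86}$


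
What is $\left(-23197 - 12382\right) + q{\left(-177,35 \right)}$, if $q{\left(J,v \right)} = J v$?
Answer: $-41774$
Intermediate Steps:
$\left(-23197 - 12382\right) + q{\left(-177,35 \right)} = \left(-23197 - 12382\right) - 6195 = -35579 - 6195 = -41774$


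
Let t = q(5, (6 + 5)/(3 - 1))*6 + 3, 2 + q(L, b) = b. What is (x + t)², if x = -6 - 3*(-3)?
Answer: 729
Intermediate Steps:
q(L, b) = -2 + b
x = 3 (x = -6 + 9 = 3)
t = 24 (t = (-2 + (6 + 5)/(3 - 1))*6 + 3 = (-2 + 11/2)*6 + 3 = (7/2)*6 + 3 = 21 + 3 = 24)
(x + t)² = (3 + 24)² = 27² = 729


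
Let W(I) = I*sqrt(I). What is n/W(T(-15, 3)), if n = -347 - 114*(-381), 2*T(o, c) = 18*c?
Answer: 43087*sqrt(3)/243 ≈ 307.11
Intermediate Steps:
T(o, c) = 9*c (T(o, c) = (18*c)/2 = 9*c)
W(I) = I**(3/2)
n = 43087 (n = -347 + 43434 = 43087)
n/W(T(-15, 3)) = 43087/((9*3)**(3/2)) = 43087/(27**(3/2)) = 43087/((81*sqrt(3))) = 43087*(sqrt(3)/243) = 43087*sqrt(3)/243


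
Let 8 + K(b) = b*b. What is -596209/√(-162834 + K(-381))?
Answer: 596209*I*√17681/17681 ≈ 4483.8*I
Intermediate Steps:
K(b) = -8 + b² (K(b) = -8 + b*b = -8 + b²)
-596209/√(-162834 + K(-381)) = -596209/√(-162834 + (-8 + (-381)²)) = -596209/√(-162834 + (-8 + 145161)) = -596209/√(-162834 + 145153) = -596209*(-I*√17681/17681) = -(-596209)*I*√17681/17681 = 596209*I*√17681/17681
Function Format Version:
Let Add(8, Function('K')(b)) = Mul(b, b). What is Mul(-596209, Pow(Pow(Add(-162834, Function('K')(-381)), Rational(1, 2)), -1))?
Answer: Mul(Rational(596209, 17681), I, Pow(17681, Rational(1, 2))) ≈ Mul(4483.8, I)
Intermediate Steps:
Function('K')(b) = Add(-8, Pow(b, 2)) (Function('K')(b) = Add(-8, Mul(b, b)) = Add(-8, Pow(b, 2)))
Mul(-596209, Pow(Pow(Add(-162834, Function('K')(-381)), Rational(1, 2)), -1)) = Mul(-596209, Pow(Pow(Add(-162834, Add(-8, Pow(-381, 2))), Rational(1, 2)), -1)) = Mul(-596209, Pow(Pow(Add(-162834, Add(-8, 145161)), Rational(1, 2)), -1)) = Mul(-596209, Pow(Pow(Add(-162834, 145153), Rational(1, 2)), -1)) = Mul(-596209, Pow(Pow(-17681, Rational(1, 2)), -1)) = Mul(-596209, Pow(Mul(I, Pow(17681, Rational(1, 2))), -1)) = Mul(-596209, Mul(Rational(-1, 17681), I, Pow(17681, Rational(1, 2)))) = Mul(Rational(596209, 17681), I, Pow(17681, Rational(1, 2)))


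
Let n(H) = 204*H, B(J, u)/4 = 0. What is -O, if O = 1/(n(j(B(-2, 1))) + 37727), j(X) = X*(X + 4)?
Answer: -1/37727 ≈ -2.6506e-5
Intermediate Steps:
B(J, u) = 0 (B(J, u) = 4*0 = 0)
j(X) = X*(4 + X)
O = 1/37727 (O = 1/(204*(0*(4 + 0)) + 37727) = 1/(204*(0*4) + 37727) = 1/(204*0 + 37727) = 1/(0 + 37727) = 1/37727 ≈ 2.6506e-5)
-O = -1*1/37727 = -1/37727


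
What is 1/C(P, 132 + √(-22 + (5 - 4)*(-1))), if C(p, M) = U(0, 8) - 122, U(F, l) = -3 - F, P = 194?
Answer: -1/125 ≈ -0.0080000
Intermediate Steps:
C(p, M) = -125 (C(p, M) = (-3 - 1*0) - 122 = (-3 + 0) - 122 = -3 - 122 = -125)
1/C(P, 132 + √(-22 + (5 - 4)*(-1))) = 1/(-125) = -1/125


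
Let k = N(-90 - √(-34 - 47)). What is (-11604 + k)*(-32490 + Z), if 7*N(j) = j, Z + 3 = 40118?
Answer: -620049750/7 - 68625*I/7 ≈ -8.8579e+7 - 9803.6*I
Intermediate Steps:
Z = 40115 (Z = -3 + 40118 = 40115)
N(j) = j/7
k = -90/7 - 9*I/7 (k = (-90 - √(-34 - 47))/7 = (-90 - √(-81))/7 = (-90 - 9*I)/7 = -90/7 - 9*I/7 ≈ -12.857 - 1.2857*I)
(-11604 + k)*(-32490 + Z) = (-11604 + (-90/7 - 9*I/7))*(-32490 + 40115) = (-81318/7 - 9*I/7)*7625 = -620049750/7 - 68625*I/7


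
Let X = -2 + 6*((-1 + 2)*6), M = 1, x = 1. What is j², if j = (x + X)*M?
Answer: 1225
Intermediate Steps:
X = 34 (X = -2 + 6*(1*6) = -2 + 6*6 = -2 + 36 = 34)
j = 35 (j = (1 + 34)*1 = 35*1 = 35)
j² = 35² = 1225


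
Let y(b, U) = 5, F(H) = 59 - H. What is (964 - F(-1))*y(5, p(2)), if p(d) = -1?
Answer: 4520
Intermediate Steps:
(964 - F(-1))*y(5, p(2)) = (964 - (59 - 1*(-1)))*5 = (964 - (59 + 1))*5 = (964 - 1*60)*5 = (964 - 60)*5 = 904*5 = 4520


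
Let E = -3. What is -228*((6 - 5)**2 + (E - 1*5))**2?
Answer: -11172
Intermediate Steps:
-228*((6 - 5)**2 + (E - 1*5))**2 = -228*((6 - 5)**2 + (-3 - 1*5))**2 = -228*(1**2 + (-3 - 5))**2 = -228*(1 - 8)**2 = -228*(-7)**2 = -228*49 = -11172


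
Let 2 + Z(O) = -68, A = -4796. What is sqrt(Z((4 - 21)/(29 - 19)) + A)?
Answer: I*sqrt(4866) ≈ 69.757*I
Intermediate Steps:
Z(O) = -70 (Z(O) = -2 - 68 = -70)
sqrt(Z((4 - 21)/(29 - 19)) + A) = sqrt(-70 - 4796) = sqrt(-4866) = I*sqrt(4866)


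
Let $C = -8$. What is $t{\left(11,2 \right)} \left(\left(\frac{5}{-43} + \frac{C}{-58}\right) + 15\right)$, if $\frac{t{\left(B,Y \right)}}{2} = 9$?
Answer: $\frac{337176}{1247} \approx 270.39$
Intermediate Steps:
$t{\left(B,Y \right)} = 18$ ($t{\left(B,Y \right)} = 2 \cdot 9 = 18$)
$t{\left(11,2 \right)} \left(\left(\frac{5}{-43} + \frac{C}{-58}\right) + 15\right) = 18 \left(\left(\frac{5}{-43} - \frac{8}{-58}\right) + 15\right) = 18 \left(\left(5 \left(- \frac{1}{43}\right) - - \frac{4}{29}\right) + 15\right) = 18 \left(\left(- \frac{5}{43} + \frac{4}{29}\right) + 15\right) = 18 \left(\frac{27}{1247} + 15\right) = 18 \cdot \frac{18732}{1247} = \frac{337176}{1247}$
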